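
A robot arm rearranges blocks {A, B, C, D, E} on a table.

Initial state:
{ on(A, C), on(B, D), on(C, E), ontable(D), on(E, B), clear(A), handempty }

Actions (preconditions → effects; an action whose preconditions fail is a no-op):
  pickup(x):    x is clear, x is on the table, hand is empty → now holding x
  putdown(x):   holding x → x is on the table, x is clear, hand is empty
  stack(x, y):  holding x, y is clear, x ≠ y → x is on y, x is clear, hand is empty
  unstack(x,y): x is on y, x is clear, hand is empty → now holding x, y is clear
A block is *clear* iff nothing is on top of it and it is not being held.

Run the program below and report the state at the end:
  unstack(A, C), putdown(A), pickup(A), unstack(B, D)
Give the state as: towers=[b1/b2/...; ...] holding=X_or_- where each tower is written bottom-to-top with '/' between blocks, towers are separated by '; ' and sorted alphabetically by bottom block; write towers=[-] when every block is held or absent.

step 1 (unstack(A, C)): towers=[D/B/E/C] holding=A
step 2 (putdown(A)): towers=[A; D/B/E/C] holding=-
step 3 (pickup(A)): towers=[D/B/E/C] holding=A
step 4 (unstack(B, D)) [no-op]: towers=[D/B/E/C] holding=A

towers=[D/B/E/C] holding=A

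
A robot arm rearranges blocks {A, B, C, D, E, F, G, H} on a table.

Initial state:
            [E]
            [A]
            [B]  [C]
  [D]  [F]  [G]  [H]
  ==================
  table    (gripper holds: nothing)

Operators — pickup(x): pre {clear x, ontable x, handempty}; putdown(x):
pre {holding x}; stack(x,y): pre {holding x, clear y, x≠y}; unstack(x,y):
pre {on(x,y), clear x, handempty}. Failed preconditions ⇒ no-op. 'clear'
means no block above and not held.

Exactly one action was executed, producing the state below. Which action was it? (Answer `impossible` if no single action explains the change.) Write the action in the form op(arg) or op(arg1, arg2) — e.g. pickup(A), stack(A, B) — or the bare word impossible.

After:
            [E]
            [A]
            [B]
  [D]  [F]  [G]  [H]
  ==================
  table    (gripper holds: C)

unstack(C, H)

target: towers=[D; F; G/B/A/E; H] holding=C
     unstack(E, A) → towers=[D; F; G/B/A; H/C] holding=E
         pickup(F) → towers=[D; G/B/A/E; H/C] holding=F
         pickup(D) → towers=[F; G/B/A/E; H/C] holding=D
     unstack(C, H) → towers=[D; F; G/B/A/E; H] holding=C  ← match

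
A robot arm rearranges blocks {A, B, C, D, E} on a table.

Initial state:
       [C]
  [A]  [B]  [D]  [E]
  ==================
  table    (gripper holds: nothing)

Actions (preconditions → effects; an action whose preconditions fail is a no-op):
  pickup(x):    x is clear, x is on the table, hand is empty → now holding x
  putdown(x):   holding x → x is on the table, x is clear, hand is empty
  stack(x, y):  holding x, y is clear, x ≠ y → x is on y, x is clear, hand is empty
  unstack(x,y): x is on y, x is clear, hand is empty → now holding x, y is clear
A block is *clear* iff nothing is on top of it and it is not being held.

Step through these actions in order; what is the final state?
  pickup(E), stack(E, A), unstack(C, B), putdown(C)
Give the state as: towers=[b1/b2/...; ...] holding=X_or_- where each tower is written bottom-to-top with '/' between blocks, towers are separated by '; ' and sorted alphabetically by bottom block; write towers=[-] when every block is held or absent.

step 1 (pickup(E)): towers=[A; B/C; D] holding=E
step 2 (stack(E, A)): towers=[A/E; B/C; D] holding=-
step 3 (unstack(C, B)): towers=[A/E; B; D] holding=C
step 4 (putdown(C)): towers=[A/E; B; C; D] holding=-

towers=[A/E; B; C; D] holding=-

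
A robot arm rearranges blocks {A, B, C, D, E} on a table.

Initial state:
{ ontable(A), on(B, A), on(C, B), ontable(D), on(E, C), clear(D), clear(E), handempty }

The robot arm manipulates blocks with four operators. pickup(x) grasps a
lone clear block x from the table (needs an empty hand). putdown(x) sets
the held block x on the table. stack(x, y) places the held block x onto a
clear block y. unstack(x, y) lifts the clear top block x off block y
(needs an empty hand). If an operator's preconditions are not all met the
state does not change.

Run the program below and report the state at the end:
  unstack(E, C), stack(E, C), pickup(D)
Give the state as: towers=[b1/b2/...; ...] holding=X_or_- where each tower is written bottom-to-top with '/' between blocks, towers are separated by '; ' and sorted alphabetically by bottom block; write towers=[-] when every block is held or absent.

step 1 (unstack(E, C)): towers=[A/B/C; D] holding=E
step 2 (stack(E, C)): towers=[A/B/C/E; D] holding=-
step 3 (pickup(D)): towers=[A/B/C/E] holding=D

towers=[A/B/C/E] holding=D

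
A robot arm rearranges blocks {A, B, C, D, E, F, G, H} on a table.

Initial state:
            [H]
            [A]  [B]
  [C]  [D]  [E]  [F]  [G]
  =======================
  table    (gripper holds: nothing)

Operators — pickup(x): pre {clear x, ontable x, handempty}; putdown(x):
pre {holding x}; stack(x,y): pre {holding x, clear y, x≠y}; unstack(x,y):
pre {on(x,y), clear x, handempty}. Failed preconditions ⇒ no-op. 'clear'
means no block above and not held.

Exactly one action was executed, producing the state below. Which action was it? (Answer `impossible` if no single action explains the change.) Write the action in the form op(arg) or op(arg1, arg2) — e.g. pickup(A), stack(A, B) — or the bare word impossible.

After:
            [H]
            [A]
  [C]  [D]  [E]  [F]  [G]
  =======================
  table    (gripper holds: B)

target: towers=[C; D; E/A/H; F; G] holding=B
         pickup(G) → towers=[C; D; E/A/H; F/B] holding=G
     unstack(H, A) → towers=[C; D; E/A; F/B; G] holding=H
     unstack(B, F) → towers=[C; D; E/A/H; F; G] holding=B  ← match
         pickup(D) → towers=[C; E/A/H; F/B; G] holding=D
         pickup(C) → towers=[D; E/A/H; F/B; G] holding=C

unstack(B, F)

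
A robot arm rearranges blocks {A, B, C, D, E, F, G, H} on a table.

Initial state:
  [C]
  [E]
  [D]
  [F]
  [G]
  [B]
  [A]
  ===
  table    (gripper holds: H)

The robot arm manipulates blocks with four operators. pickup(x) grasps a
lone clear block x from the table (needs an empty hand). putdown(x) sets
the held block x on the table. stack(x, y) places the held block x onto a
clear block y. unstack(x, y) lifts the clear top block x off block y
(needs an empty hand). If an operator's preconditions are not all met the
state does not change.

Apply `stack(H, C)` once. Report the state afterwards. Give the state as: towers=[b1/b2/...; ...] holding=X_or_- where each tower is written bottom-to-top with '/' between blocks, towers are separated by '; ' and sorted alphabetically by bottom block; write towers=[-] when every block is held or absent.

before: towers=[A/B/G/F/D/E/C] holding=H
pre[stack(H, C)]: holding(H) ok, clear(C) ok, H≠C ok
all met → apply stack(H, C)
after:  towers=[A/B/G/F/D/E/C/H] holding=-

towers=[A/B/G/F/D/E/C/H] holding=-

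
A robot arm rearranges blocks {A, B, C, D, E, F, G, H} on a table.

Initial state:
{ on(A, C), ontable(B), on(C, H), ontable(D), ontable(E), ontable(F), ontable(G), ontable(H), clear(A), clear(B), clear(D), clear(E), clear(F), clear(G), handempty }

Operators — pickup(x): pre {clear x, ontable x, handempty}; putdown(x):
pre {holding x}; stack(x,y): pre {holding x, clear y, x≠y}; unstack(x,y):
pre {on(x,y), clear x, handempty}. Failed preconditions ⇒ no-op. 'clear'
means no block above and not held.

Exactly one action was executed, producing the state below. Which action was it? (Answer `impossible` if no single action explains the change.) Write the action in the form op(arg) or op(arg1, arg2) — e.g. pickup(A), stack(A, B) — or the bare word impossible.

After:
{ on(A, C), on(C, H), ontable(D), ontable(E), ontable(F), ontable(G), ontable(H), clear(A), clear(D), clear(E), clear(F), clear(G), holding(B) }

target: towers=[D; E; F; G; H/C/A] holding=B
         pickup(G) → towers=[B; D; E; F; H/C/A] holding=G
     unstack(A, C) → towers=[B; D; E; F; G; H/C] holding=A
         pickup(E) → towers=[B; D; F; G; H/C/A] holding=E
         pickup(B) → towers=[D; E; F; G; H/C/A] holding=B  ← match
         pickup(F) → towers=[B; D; E; G; H/C/A] holding=F
         pickup(D) → towers=[B; E; F; G; H/C/A] holding=D

pickup(B)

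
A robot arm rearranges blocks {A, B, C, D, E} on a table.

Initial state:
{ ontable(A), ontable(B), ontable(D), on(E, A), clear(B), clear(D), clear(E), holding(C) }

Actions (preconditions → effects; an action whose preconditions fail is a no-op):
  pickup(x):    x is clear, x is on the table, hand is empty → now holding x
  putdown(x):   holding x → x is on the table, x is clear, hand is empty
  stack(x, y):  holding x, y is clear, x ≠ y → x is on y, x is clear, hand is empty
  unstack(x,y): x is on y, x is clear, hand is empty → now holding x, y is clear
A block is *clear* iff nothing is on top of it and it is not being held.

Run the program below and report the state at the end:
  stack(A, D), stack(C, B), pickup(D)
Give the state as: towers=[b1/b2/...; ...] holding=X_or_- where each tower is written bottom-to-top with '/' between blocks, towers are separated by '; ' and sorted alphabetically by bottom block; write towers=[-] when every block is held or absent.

towers=[A/E; B/C] holding=D

step 1 (stack(A, D)) [no-op]: towers=[A/E; B; D] holding=C
step 2 (stack(C, B)): towers=[A/E; B/C; D] holding=-
step 3 (pickup(D)): towers=[A/E; B/C] holding=D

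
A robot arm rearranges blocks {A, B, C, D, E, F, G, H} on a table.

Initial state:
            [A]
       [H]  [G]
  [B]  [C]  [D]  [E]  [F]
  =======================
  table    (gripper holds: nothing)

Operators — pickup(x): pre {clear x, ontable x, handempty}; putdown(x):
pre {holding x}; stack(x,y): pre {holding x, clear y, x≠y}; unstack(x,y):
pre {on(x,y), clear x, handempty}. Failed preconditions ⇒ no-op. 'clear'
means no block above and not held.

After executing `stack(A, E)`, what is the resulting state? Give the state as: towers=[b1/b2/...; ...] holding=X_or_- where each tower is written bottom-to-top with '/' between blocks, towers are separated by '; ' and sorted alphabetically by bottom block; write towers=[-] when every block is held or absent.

towers=[B; C/H; D/G/A; E; F] holding=-

before: towers=[B; C/H; D/G/A; E; F] holding=-
pre[stack(A, E)]: holding(A) fail, clear(E) ok, A≠E ok
holding(A) unmet → stack(A, E) is a no-op
after:  towers=[B; C/H; D/G/A; E; F] holding=-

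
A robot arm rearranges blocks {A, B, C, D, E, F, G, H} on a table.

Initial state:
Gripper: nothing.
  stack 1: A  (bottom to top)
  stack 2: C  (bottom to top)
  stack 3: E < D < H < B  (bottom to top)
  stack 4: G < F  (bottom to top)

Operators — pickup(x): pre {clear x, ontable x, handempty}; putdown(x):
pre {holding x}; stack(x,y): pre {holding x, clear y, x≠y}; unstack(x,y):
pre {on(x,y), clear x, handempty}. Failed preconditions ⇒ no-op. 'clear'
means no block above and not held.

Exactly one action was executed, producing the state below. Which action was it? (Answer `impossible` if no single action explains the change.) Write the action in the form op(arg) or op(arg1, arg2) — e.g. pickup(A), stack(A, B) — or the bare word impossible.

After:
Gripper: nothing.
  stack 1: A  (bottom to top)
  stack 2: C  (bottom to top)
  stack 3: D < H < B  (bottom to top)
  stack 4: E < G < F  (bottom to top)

target: towers=[A; C; D/H/B; E/G/F] holding=-
         pickup(A) → towers=[C; E/D/H/B; G/F] holding=A
     unstack(B, H) → towers=[A; C; E/D/H; G/F] holding=B
     unstack(F, G) → towers=[A; C; E/D/H/B; G] holding=F
         pickup(C) → towers=[A; E/D/H/B; G/F] holding=C
none of the 4 applicable actions match → impossible

impossible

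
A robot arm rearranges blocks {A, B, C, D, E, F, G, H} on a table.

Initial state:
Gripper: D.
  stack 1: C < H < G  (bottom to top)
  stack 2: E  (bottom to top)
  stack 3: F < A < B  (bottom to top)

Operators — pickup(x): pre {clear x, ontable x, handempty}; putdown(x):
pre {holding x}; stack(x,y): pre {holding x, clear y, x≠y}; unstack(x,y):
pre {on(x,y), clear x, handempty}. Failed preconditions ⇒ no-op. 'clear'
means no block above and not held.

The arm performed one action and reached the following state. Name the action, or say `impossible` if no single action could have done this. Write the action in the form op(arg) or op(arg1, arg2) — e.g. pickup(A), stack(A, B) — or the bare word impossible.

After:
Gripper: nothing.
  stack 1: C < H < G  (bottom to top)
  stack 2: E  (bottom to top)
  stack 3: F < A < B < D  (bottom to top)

target: towers=[C/H/G; E; F/A/B/D] holding=-
        putdown(D) → towers=[C/H/G; D; E; F/A/B] holding=-
       stack(D, G) → towers=[C/H/G/D; E; F/A/B] holding=-
       stack(D, E) → towers=[C/H/G; E/D; F/A/B] holding=-
       stack(D, B) → towers=[C/H/G; E; F/A/B/D] holding=-  ← match

stack(D, B)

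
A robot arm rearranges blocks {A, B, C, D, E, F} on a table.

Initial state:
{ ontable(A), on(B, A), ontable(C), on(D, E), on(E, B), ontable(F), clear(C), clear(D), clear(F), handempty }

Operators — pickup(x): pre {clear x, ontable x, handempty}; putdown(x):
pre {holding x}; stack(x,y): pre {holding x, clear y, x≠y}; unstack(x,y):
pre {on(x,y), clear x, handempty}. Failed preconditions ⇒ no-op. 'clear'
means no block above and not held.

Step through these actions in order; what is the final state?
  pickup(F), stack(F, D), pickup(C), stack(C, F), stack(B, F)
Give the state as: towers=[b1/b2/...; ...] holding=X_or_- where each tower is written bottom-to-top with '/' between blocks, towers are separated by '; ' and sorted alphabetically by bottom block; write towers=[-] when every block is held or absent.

towers=[A/B/E/D/F/C] holding=-

step 1 (pickup(F)): towers=[A/B/E/D; C] holding=F
step 2 (stack(F, D)): towers=[A/B/E/D/F; C] holding=-
step 3 (pickup(C)): towers=[A/B/E/D/F] holding=C
step 4 (stack(C, F)): towers=[A/B/E/D/F/C] holding=-
step 5 (stack(B, F)) [no-op]: towers=[A/B/E/D/F/C] holding=-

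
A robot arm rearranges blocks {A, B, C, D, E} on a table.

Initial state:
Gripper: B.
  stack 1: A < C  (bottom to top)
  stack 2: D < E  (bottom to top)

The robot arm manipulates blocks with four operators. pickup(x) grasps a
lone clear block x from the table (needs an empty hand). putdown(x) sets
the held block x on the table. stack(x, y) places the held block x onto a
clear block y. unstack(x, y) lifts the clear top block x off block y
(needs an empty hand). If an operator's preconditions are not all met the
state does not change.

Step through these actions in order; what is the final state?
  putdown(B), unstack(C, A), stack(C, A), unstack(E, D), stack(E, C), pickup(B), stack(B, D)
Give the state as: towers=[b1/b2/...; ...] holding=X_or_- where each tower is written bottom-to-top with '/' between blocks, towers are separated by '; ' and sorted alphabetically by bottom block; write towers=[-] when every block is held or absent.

towers=[A/C/E; D/B] holding=-

step 1 (putdown(B)): towers=[A/C; B; D/E] holding=-
step 2 (unstack(C, A)): towers=[A; B; D/E] holding=C
step 3 (stack(C, A)): towers=[A/C; B; D/E] holding=-
step 4 (unstack(E, D)): towers=[A/C; B; D] holding=E
step 5 (stack(E, C)): towers=[A/C/E; B; D] holding=-
step 6 (pickup(B)): towers=[A/C/E; D] holding=B
step 7 (stack(B, D)): towers=[A/C/E; D/B] holding=-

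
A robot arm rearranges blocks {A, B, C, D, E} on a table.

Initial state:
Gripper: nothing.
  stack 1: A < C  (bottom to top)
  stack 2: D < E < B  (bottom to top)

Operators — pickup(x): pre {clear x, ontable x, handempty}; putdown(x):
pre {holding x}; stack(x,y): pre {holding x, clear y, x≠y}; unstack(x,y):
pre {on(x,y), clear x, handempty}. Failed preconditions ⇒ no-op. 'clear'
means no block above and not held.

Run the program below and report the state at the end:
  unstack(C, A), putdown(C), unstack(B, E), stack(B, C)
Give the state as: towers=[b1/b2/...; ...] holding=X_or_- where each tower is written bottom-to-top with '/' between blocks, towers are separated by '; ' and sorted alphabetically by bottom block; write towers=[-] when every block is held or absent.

step 1 (unstack(C, A)): towers=[A; D/E/B] holding=C
step 2 (putdown(C)): towers=[A; C; D/E/B] holding=-
step 3 (unstack(B, E)): towers=[A; C; D/E] holding=B
step 4 (stack(B, C)): towers=[A; C/B; D/E] holding=-

towers=[A; C/B; D/E] holding=-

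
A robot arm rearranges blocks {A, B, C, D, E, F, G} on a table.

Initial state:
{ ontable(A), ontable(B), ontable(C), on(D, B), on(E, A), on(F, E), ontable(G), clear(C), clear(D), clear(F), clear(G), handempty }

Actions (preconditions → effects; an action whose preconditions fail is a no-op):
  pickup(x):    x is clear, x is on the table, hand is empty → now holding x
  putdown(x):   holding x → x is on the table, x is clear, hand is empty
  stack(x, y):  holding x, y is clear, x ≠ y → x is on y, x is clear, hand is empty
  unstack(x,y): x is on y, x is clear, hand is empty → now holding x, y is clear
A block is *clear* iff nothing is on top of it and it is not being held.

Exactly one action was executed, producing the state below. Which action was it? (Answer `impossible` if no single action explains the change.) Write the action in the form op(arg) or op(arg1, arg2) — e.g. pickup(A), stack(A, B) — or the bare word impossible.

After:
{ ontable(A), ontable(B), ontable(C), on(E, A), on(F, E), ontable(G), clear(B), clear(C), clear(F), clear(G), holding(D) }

target: towers=[A/E/F; B; C; G] holding=D
     unstack(F, E) → towers=[A/E; B/D; C; G] holding=F
         pickup(G) → towers=[A/E/F; B/D; C] holding=G
     unstack(D, B) → towers=[A/E/F; B; C; G] holding=D  ← match
         pickup(C) → towers=[A/E/F; B/D; G] holding=C

unstack(D, B)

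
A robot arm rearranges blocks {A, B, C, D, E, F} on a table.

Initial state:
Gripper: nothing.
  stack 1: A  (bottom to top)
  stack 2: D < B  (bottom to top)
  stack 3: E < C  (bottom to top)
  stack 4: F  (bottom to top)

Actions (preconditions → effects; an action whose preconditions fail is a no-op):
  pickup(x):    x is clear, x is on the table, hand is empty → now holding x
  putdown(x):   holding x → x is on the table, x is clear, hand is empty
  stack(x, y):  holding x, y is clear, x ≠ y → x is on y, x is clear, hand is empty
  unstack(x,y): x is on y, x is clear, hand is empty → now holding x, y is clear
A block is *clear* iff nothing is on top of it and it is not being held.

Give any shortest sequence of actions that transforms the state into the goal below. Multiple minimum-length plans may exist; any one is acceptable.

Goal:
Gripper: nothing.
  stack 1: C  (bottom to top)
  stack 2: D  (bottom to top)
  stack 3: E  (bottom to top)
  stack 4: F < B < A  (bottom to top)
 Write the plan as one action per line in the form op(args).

unstack(B, D)
stack(B, F)
pickup(A)
stack(A, B)
unstack(C, E)
putdown(C)

step 1 (unstack(B, D)): towers=[A; D; E/C; F] holding=B
step 2 (stack(B, F)): towers=[A; D; E/C; F/B] holding=-
step 3 (pickup(A)): towers=[D; E/C; F/B] holding=A
step 4 (stack(A, B)): towers=[D; E/C; F/B/A] holding=-
step 5 (unstack(C, E)): towers=[D; E; F/B/A] holding=C
step 6 (putdown(C)): towers=[C; D; E; F/B/A] holding=-
goal check: towers=[C; D; E; F/B/A] holding=- — reached (length 6, optimal by BFS)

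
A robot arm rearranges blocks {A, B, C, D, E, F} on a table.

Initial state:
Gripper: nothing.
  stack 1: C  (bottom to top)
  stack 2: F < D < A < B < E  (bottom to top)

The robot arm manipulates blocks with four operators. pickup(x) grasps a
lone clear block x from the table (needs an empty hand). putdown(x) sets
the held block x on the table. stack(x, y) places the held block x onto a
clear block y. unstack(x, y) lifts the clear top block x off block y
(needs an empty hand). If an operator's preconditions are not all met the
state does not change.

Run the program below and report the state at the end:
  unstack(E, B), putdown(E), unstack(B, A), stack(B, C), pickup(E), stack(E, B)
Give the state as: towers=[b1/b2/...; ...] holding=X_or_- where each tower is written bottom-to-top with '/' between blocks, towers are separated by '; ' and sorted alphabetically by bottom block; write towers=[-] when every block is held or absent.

towers=[C/B/E; F/D/A] holding=-

step 1 (unstack(E, B)): towers=[C; F/D/A/B] holding=E
step 2 (putdown(E)): towers=[C; E; F/D/A/B] holding=-
step 3 (unstack(B, A)): towers=[C; E; F/D/A] holding=B
step 4 (stack(B, C)): towers=[C/B; E; F/D/A] holding=-
step 5 (pickup(E)): towers=[C/B; F/D/A] holding=E
step 6 (stack(E, B)): towers=[C/B/E; F/D/A] holding=-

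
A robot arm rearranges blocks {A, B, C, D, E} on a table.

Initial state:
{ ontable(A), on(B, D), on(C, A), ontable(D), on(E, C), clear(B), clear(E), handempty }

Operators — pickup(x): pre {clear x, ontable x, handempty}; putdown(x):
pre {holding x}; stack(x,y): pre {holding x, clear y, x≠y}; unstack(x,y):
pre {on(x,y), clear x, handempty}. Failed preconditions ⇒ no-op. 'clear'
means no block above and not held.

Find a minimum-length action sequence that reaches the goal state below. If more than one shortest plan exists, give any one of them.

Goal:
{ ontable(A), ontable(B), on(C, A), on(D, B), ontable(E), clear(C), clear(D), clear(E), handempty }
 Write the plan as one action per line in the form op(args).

unstack(B, D)
putdown(B)
pickup(D)
stack(D, B)
unstack(E, C)
putdown(E)

step 1 (unstack(B, D)): towers=[A/C/E; D] holding=B
step 2 (putdown(B)): towers=[A/C/E; B; D] holding=-
step 3 (pickup(D)): towers=[A/C/E; B] holding=D
step 4 (stack(D, B)): towers=[A/C/E; B/D] holding=-
step 5 (unstack(E, C)): towers=[A/C; B/D] holding=E
step 6 (putdown(E)): towers=[A/C; B/D; E] holding=-
goal check: towers=[A/C; B/D; E] holding=- — reached (length 6, optimal by BFS)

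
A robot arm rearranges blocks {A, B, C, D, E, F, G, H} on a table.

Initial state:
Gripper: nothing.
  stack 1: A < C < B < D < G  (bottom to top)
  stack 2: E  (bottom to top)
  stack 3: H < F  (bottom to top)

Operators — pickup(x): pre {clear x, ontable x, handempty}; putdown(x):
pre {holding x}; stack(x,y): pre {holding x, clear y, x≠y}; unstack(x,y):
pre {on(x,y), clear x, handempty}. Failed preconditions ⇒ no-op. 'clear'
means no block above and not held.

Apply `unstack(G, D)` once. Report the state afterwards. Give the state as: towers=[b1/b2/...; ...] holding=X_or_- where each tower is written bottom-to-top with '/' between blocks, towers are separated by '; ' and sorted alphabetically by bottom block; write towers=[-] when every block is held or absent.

before: towers=[A/C/B/D/G; E; H/F] holding=-
pre[unstack(G, D)]: on(G,D) ✓, clear(G) ✓, handempty ✓
all met → apply unstack(G, D)
after:  towers=[A/C/B/D; E; H/F] holding=G

towers=[A/C/B/D; E; H/F] holding=G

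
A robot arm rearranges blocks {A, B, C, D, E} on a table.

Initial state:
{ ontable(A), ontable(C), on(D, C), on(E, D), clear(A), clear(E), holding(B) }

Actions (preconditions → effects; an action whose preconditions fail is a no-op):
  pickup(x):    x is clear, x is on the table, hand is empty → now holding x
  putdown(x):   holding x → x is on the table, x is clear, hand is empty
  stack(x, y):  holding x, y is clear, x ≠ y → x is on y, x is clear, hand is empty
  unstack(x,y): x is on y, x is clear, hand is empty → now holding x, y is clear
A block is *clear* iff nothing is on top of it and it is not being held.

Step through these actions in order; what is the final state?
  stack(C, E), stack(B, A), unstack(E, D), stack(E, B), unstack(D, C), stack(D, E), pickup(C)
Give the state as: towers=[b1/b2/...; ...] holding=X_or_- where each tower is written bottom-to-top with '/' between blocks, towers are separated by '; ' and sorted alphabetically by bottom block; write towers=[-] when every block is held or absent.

step 1 (stack(C, E)) [no-op]: towers=[A; C/D/E] holding=B
step 2 (stack(B, A)): towers=[A/B; C/D/E] holding=-
step 3 (unstack(E, D)): towers=[A/B; C/D] holding=E
step 4 (stack(E, B)): towers=[A/B/E; C/D] holding=-
step 5 (unstack(D, C)): towers=[A/B/E; C] holding=D
step 6 (stack(D, E)): towers=[A/B/E/D; C] holding=-
step 7 (pickup(C)): towers=[A/B/E/D] holding=C

towers=[A/B/E/D] holding=C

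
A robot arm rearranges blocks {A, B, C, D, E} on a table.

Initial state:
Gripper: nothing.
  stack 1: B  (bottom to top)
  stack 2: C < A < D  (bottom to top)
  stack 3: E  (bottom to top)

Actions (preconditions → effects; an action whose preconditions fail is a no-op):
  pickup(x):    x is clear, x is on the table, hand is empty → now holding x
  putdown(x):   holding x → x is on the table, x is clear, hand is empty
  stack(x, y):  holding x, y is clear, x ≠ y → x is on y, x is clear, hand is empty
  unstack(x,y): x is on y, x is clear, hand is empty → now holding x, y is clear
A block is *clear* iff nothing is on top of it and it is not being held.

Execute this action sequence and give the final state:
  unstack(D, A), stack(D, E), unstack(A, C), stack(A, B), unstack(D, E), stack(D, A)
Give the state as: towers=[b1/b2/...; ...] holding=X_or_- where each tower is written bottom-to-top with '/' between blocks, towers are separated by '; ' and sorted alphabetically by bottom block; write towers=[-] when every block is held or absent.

step 1 (unstack(D, A)): towers=[B; C/A; E] holding=D
step 2 (stack(D, E)): towers=[B; C/A; E/D] holding=-
step 3 (unstack(A, C)): towers=[B; C; E/D] holding=A
step 4 (stack(A, B)): towers=[B/A; C; E/D] holding=-
step 5 (unstack(D, E)): towers=[B/A; C; E] holding=D
step 6 (stack(D, A)): towers=[B/A/D; C; E] holding=-

towers=[B/A/D; C; E] holding=-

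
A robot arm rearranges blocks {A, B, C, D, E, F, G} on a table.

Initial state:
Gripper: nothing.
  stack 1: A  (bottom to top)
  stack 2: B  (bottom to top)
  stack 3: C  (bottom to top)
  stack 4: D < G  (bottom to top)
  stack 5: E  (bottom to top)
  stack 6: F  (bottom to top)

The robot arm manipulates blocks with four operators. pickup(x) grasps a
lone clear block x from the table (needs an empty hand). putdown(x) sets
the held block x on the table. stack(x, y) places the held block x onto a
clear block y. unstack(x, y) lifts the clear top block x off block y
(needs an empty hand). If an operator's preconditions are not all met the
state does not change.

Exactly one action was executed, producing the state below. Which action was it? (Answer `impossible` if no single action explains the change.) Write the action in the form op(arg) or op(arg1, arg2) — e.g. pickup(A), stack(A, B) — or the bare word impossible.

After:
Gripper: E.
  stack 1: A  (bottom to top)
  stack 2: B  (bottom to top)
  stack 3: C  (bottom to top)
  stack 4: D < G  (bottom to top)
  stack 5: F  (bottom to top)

target: towers=[A; B; C; D/G; F] holding=E
         pickup(B) → towers=[A; C; D/G; E; F] holding=B
         pickup(F) → towers=[A; B; C; D/G; E] holding=F
     unstack(G, D) → towers=[A; B; C; D; E; F] holding=G
         pickup(A) → towers=[B; C; D/G; E; F] holding=A
         pickup(E) → towers=[A; B; C; D/G; F] holding=E  ← match
         pickup(C) → towers=[A; B; D/G; E; F] holding=C

pickup(E)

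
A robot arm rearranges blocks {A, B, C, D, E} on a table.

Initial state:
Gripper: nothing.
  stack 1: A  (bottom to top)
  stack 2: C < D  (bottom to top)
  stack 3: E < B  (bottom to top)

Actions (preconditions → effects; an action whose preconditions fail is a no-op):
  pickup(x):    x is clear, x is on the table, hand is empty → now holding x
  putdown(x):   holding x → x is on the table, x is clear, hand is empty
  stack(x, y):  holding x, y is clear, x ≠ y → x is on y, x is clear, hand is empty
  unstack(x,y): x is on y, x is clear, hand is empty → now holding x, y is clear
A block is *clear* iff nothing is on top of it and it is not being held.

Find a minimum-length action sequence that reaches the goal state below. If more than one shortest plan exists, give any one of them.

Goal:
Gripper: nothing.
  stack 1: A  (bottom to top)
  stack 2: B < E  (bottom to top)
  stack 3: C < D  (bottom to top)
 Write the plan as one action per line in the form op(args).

step 1 (unstack(B, E)): towers=[A; C/D; E] holding=B
step 2 (putdown(B)): towers=[A; B; C/D; E] holding=-
step 3 (pickup(E)): towers=[A; B; C/D] holding=E
step 4 (stack(E, B)): towers=[A; B/E; C/D] holding=-
goal check: towers=[A; B/E; C/D] holding=- — reached (length 4, optimal by BFS)

unstack(B, E)
putdown(B)
pickup(E)
stack(E, B)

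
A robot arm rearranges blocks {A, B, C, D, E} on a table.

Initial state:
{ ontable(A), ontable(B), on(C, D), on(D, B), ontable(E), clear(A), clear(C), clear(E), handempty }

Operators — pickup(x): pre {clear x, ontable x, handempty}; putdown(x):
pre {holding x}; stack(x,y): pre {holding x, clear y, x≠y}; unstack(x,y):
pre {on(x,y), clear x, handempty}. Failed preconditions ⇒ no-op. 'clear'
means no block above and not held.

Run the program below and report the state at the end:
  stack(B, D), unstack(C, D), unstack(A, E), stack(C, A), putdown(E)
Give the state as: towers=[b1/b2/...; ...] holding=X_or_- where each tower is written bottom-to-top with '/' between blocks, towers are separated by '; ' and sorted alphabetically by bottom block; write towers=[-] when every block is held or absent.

step 1 (stack(B, D)) [no-op]: towers=[A; B/D/C; E] holding=-
step 2 (unstack(C, D)): towers=[A; B/D; E] holding=C
step 3 (unstack(A, E)) [no-op]: towers=[A; B/D; E] holding=C
step 4 (stack(C, A)): towers=[A/C; B/D; E] holding=-
step 5 (putdown(E)) [no-op]: towers=[A/C; B/D; E] holding=-

towers=[A/C; B/D; E] holding=-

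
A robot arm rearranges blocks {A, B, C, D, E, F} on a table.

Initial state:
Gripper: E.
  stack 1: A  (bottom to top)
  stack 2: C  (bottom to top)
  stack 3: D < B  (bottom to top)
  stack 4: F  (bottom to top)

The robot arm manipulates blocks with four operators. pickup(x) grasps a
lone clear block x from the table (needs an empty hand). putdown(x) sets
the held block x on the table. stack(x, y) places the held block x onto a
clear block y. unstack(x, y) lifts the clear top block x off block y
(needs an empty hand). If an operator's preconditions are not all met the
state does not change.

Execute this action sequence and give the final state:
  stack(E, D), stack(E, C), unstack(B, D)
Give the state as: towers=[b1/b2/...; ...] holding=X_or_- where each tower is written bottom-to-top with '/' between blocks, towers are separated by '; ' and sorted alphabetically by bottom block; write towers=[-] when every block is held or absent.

step 1 (stack(E, D)) [no-op]: towers=[A; C; D/B; F] holding=E
step 2 (stack(E, C)): towers=[A; C/E; D/B; F] holding=-
step 3 (unstack(B, D)): towers=[A; C/E; D; F] holding=B

towers=[A; C/E; D; F] holding=B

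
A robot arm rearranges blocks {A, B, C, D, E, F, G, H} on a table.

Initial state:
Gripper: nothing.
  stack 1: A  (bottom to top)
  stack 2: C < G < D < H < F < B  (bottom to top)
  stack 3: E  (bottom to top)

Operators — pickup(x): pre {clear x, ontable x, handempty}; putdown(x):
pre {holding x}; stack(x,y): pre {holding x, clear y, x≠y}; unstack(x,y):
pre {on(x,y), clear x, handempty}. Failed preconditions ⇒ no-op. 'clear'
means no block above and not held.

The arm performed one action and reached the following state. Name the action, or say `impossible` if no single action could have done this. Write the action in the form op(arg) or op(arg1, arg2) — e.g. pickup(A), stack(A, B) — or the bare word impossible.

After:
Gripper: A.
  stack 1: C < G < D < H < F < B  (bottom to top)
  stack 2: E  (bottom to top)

pickup(A)

target: towers=[C/G/D/H/F/B; E] holding=A
         pickup(A) → towers=[C/G/D/H/F/B; E] holding=A  ← match
         pickup(E) → towers=[A; C/G/D/H/F/B] holding=E
     unstack(B, F) → towers=[A; C/G/D/H/F; E] holding=B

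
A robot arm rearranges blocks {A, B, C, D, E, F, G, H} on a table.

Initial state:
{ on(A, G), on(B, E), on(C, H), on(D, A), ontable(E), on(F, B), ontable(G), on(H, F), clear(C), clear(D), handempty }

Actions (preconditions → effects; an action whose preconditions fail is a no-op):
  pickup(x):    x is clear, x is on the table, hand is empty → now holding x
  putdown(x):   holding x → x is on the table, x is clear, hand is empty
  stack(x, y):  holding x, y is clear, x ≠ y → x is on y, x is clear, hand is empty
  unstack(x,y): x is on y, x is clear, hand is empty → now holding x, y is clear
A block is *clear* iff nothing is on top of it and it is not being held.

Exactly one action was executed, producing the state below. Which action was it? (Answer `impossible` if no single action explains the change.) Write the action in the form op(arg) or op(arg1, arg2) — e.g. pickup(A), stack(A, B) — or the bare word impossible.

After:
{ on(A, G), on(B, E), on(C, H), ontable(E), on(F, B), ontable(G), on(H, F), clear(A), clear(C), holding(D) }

target: towers=[E/B/F/H/C; G/A] holding=D
     unstack(D, A) → towers=[E/B/F/H/C; G/A] holding=D  ← match
     unstack(C, H) → towers=[E/B/F/H; G/A/D] holding=C

unstack(D, A)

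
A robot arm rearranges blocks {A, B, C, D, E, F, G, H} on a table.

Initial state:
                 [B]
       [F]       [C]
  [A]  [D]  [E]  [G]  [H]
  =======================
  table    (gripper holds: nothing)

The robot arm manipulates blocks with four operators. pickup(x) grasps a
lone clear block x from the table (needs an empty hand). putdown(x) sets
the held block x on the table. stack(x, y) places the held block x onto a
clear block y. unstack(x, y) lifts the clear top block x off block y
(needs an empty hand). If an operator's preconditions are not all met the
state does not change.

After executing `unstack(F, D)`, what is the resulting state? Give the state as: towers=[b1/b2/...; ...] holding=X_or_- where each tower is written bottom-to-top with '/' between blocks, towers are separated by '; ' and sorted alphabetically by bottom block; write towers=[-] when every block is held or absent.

before: towers=[A; D/F; E; G/C/B; H] holding=-
pre[unstack(F, D)]: on(F,D) yes, clear(F) yes, handempty yes
all met → apply unstack(F, D)
after:  towers=[A; D; E; G/C/B; H] holding=F

towers=[A; D; E; G/C/B; H] holding=F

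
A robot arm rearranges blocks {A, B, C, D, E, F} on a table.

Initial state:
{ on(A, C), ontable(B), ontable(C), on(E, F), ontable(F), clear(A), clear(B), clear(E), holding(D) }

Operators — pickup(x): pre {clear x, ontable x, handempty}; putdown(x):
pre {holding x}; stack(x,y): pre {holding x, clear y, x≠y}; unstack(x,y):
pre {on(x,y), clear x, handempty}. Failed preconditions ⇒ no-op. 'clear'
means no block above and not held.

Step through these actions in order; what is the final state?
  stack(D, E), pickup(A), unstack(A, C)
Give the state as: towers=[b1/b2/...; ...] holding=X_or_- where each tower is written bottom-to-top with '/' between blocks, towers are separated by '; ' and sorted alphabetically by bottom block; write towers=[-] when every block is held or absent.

towers=[B; C; F/E/D] holding=A

step 1 (stack(D, E)): towers=[B; C/A; F/E/D] holding=-
step 2 (pickup(A)) [no-op]: towers=[B; C/A; F/E/D] holding=-
step 3 (unstack(A, C)): towers=[B; C; F/E/D] holding=A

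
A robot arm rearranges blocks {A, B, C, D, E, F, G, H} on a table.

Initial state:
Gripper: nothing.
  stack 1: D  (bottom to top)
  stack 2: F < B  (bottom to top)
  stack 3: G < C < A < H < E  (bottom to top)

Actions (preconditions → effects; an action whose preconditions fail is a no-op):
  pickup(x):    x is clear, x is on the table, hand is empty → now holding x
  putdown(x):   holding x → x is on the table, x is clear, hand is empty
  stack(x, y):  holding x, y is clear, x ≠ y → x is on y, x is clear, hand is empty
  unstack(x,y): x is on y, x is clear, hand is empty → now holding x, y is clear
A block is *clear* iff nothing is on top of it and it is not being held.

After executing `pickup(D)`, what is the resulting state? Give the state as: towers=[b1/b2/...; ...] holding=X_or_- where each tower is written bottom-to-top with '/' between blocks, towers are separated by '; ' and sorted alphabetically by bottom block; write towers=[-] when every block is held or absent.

towers=[F/B; G/C/A/H/E] holding=D

before: towers=[D; F/B; G/C/A/H/E] holding=-
pre[pickup(D)]: clear(D) ok, ontable(D) ok, handempty ok
all met → apply pickup(D)
after:  towers=[F/B; G/C/A/H/E] holding=D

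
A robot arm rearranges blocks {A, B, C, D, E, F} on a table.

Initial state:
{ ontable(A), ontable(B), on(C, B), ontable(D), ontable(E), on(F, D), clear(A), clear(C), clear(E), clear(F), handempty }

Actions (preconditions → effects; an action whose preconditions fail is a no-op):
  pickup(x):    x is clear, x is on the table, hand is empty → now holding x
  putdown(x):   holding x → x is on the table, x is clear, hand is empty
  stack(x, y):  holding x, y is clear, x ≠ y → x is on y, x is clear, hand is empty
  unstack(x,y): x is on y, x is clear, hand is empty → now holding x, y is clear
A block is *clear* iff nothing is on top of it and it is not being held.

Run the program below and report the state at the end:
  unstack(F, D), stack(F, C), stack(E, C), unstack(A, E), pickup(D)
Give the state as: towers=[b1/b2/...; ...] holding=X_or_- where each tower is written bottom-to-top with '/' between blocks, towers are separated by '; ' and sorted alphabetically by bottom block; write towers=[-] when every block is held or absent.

towers=[A; B/C/F; E] holding=D

step 1 (unstack(F, D)): towers=[A; B/C; D; E] holding=F
step 2 (stack(F, C)): towers=[A; B/C/F; D; E] holding=-
step 3 (stack(E, C)) [no-op]: towers=[A; B/C/F; D; E] holding=-
step 4 (unstack(A, E)) [no-op]: towers=[A; B/C/F; D; E] holding=-
step 5 (pickup(D)): towers=[A; B/C/F; E] holding=D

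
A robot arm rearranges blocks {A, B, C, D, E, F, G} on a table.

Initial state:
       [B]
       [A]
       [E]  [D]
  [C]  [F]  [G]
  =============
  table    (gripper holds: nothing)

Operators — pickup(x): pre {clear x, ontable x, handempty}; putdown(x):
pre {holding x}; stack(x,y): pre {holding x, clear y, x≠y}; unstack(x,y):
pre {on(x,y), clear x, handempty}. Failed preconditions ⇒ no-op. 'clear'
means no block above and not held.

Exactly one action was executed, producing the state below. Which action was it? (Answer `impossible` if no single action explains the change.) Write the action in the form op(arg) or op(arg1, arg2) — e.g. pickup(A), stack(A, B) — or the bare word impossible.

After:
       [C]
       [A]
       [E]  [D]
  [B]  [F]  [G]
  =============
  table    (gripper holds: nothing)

target: towers=[B; F/E/A/C; G/D] holding=-
     unstack(B, A) → towers=[C; F/E/A; G/D] holding=B
     unstack(D, G) → towers=[C; F/E/A/B; G] holding=D
         pickup(C) → towers=[F/E/A/B; G/D] holding=C
none of the 3 applicable actions match → impossible

impossible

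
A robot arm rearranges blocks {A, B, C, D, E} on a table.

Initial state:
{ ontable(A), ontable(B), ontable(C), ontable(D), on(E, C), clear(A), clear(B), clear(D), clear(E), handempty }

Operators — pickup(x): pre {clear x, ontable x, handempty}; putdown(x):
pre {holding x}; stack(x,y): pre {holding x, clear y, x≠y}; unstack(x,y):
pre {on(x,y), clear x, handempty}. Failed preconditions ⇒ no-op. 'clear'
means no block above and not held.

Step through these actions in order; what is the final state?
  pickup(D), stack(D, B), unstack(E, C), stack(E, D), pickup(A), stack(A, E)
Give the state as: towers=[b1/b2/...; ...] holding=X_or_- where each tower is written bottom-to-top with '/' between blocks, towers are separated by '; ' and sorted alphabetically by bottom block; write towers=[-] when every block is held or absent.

step 1 (pickup(D)): towers=[A; B; C/E] holding=D
step 2 (stack(D, B)): towers=[A; B/D; C/E] holding=-
step 3 (unstack(E, C)): towers=[A; B/D; C] holding=E
step 4 (stack(E, D)): towers=[A; B/D/E; C] holding=-
step 5 (pickup(A)): towers=[B/D/E; C] holding=A
step 6 (stack(A, E)): towers=[B/D/E/A; C] holding=-

towers=[B/D/E/A; C] holding=-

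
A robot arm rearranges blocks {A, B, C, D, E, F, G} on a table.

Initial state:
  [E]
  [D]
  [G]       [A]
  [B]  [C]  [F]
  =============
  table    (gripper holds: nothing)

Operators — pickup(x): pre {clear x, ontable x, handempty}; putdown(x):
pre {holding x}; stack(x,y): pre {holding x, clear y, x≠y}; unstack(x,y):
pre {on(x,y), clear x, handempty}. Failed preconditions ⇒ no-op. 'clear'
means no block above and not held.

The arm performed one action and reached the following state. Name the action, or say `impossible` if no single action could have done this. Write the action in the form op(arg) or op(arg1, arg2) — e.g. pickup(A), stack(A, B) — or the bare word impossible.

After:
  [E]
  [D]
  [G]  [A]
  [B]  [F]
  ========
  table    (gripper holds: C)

pickup(C)

target: towers=[B/G/D/E; F/A] holding=C
     unstack(A, F) → towers=[B/G/D/E; C; F] holding=A
     unstack(E, D) → towers=[B/G/D; C; F/A] holding=E
         pickup(C) → towers=[B/G/D/E; F/A] holding=C  ← match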